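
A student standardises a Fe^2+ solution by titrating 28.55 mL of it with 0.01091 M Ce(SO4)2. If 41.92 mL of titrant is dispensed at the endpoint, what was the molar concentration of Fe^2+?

0.0160 M

n(Ce(SO4)2) = 0.01091 x 0.04192 = 0.0004573 mol.
From the balanced equation, 1 mol Ce(SO4)2 reacts with 1 mol Fe^2+, so n(Fe^2+) = 0.0004573 x 1/1 = 0.0004573 mol.
[Fe^2+] = 0.0004573 / 0.02855 L = 0.0160 M.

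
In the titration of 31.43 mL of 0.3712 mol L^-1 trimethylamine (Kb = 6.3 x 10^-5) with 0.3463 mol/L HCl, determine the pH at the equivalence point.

n((CH3)3N) = 0.3712 x 0.03143 = 0.01167 mol; V(HCl) at equivalence = 0.01167/0.3463 = 0.03369 L.
At equivalence the base is fully converted to (CH3)3NH+; total volume = 0.06512 L, so [(CH3)3NH+] = 0.01167/0.06512 = 0.1792 M.
Ka((CH3)3NH+) = Kw/Kb = 1.0e-14 / 6.3 x 10^-5 = 1.59e-10.
[H^+] = sqrt(Ka x [(CH3)3NH+]) = sqrt(1.59e-10 x 0.1792) = 5.33e-6 M.
pH = -log(5.33e-6) = 5.27.

5.27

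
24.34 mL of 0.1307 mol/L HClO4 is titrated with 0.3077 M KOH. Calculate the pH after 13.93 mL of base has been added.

12.46

n(acid) = 0.1307 x 0.02434 = 0.003181 mol; n(KOH) added = 0.3077 x 0.01393 = 0.004286 mol.
Base is in excess by 0.004286 - 0.003181 = 0.001105 mol in a total volume of 0.03827 L.
[OH^-] = 0.001105/0.03827 = 0.02887 M, so pOH = 1.54 and pH = 14.00 - 1.54 = 12.46.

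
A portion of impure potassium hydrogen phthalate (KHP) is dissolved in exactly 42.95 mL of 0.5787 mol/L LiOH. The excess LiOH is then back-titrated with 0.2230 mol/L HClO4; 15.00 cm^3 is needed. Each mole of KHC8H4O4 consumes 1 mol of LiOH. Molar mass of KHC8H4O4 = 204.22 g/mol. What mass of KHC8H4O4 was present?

Total n(LiOH) added = 0.5787 x 0.04295 = 0.02486 mol.
n(HClO4) used = 0.2230 x 0.01500 = 0.003345 mol, which equals the excess n(LiOH).
So n(LiOH) consumed by the sample = 0.02486 - 0.003345 = 0.02151 mol.
n(KHC8H4O4) = 0.02151 / 1 = 0.02151 mol.
mass = 0.02151 mol x 204.22 g/mol = 4.39 g.

4.39 g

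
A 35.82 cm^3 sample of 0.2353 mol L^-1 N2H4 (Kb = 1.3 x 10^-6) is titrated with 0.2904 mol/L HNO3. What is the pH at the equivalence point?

n(N2H4) = 0.2353 x 0.03582 = 0.008428 mol; V(HNO3) at equivalence = 0.008428/0.2904 = 0.02902 L.
At equivalence the base is fully converted to N2H5+; total volume = 0.06484 L, so [N2H5+] = 0.008428/0.06484 = 0.1300 M.
Ka(N2H5+) = Kw/Kb = 1.0e-14 / 1.3 x 10^-6 = 7.69e-9.
[H^+] = sqrt(Ka x [N2H5+]) = sqrt(7.69e-9 x 0.1300) = 3.16e-5 M.
pH = -log(3.16e-5) = 4.50.

4.50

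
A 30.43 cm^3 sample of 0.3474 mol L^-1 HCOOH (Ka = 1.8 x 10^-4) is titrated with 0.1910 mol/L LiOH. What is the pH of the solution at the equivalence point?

n(HCOOH) = 0.3474 x 0.03043 = 0.01057 mol; V(LiOH) at equivalence = 0.01057/0.1910 = 0.05535 L.
At equivalence all the acid is converted to HCOO-; total volume = 0.03043 + 0.05535 = 0.08578 L, so [HCOO-] = 0.01057/0.08578 = 0.1232 M.
Kb = Kw/Ka = 1.0e-14 / 1.8 x 10^-4 = 5.56e-11.
[OH^-] = sqrt(Kb x [HCOO-]) = sqrt(5.56e-11 x 0.1232) = 2.62e-6 M.
pOH = 5.58, so pH = 14.00 - 5.58 = 8.42.

8.42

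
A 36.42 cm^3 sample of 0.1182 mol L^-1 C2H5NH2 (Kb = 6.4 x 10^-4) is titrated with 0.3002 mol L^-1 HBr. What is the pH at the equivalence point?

n(C2H5NH2) = 0.1182 x 0.03642 = 0.004305 mol; V(HBr) at equivalence = 0.004305/0.3002 = 0.01434 L.
At equivalence the base is fully converted to C2H5NH3+; total volume = 0.05076 L, so [C2H5NH3+] = 0.004305/0.05076 = 0.08481 M.
Ka(C2H5NH3+) = Kw/Kb = 1.0e-14 / 6.4 x 10^-4 = 1.56e-11.
[H^+] = sqrt(Ka x [C2H5NH3+]) = sqrt(1.56e-11 x 0.08481) = 1.15e-6 M.
pH = -log(1.15e-6) = 5.94.

5.94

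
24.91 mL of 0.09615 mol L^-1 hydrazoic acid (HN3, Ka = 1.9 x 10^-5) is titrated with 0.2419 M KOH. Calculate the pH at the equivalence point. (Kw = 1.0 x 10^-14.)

n(HN3) = 0.09615 x 0.02491 = 0.002395 mol; V(KOH) at equivalence = 0.002395/0.2419 = 0.009901 L.
At equivalence all the acid is converted to N3-; total volume = 0.02491 + 0.009901 = 0.03481 L, so [N3-] = 0.002395/0.03481 = 0.06880 M.
Kb = Kw/Ka = 1.0e-14 / 1.9 x 10^-5 = 5.26e-10.
[OH^-] = sqrt(Kb x [N3-]) = sqrt(5.26e-10 x 0.06880) = 6.02e-6 M.
pOH = 5.22, so pH = 14.00 - 5.22 = 8.78.

8.78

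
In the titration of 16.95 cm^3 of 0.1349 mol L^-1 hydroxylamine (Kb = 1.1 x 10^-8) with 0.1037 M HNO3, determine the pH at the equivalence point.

n(NH2OH) = 0.1349 x 0.01695 = 0.002287 mol; V(HNO3) at equivalence = 0.002287/0.1037 = 0.02205 L.
At equivalence the base is fully converted to NH3OH+; total volume = 0.03900 L, so [NH3OH+] = 0.002287/0.03900 = 0.05863 M.
Ka(NH3OH+) = Kw/Kb = 1.0e-14 / 1.1 x 10^-8 = 9.09e-7.
[H^+] = sqrt(Ka x [NH3OH+]) = sqrt(9.09e-7 x 0.05863) = 0.000231 M.
pH = -log(0.000231) = 3.64.

3.64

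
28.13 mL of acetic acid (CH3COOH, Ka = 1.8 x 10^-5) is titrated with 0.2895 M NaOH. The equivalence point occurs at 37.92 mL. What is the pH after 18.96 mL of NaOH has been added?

18.96 mL is exactly half the equivalence volume (37.92/2), i.e. the half-equivalence point.
There, n(HA) = n(A^-), so pH = pKa = -log(1.8 x 10^-5) = 4.74.

4.74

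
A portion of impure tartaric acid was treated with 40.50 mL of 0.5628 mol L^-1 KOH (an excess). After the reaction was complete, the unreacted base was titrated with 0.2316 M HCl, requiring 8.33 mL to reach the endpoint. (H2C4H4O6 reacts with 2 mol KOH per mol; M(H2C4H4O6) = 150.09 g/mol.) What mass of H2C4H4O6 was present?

1.57 g

Total n(KOH) added = 0.5628 x 0.04050 = 0.02279 mol.
n(HCl) used = 0.2316 x 0.008330 = 0.001929 mol, which equals the excess n(KOH).
So n(KOH) consumed by the sample = 0.02279 - 0.001929 = 0.02086 mol.
n(H2C4H4O6) = 0.02086 / 2 = 0.01043 mol.
mass = 0.01043 mol x 150.09 g/mol = 1.57 g.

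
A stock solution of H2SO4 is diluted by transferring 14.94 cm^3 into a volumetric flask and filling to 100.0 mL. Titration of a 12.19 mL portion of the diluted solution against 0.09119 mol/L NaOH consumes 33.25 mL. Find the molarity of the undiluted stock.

0.832 M

n(NaOH) = 0.09119 x 0.03325 = 0.003032 mol.
n(H2SO4) in the aliquot = 0.003032 x 1/2 = 0.001516 mol.
[diluted H2SO4] = 0.001516 / 0.01219 = 0.1244 M.
Dilution factor = 100.0/14.94 = 6.693, so [stock] = 0.1244 x 6.693 = 0.832 M.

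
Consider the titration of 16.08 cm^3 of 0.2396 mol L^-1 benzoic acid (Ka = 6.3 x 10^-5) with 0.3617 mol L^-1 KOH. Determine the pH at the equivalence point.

n(C6H5COOH) = 0.2396 x 0.01608 = 0.003853 mol; V(KOH) at equivalence = 0.003853/0.3617 = 0.01065 L.
At equivalence all the acid is converted to C6H5COO-; total volume = 0.01608 + 0.01065 = 0.02673 L, so [C6H5COO-] = 0.003853/0.02673 = 0.1441 M.
Kb = Kw/Ka = 1.0e-14 / 6.3 x 10^-5 = 1.59e-10.
[OH^-] = sqrt(Kb x [C6H5COO-]) = sqrt(1.59e-10 x 0.1441) = 4.78e-6 M.
pOH = 5.32, so pH = 14.00 - 5.32 = 8.68.

8.68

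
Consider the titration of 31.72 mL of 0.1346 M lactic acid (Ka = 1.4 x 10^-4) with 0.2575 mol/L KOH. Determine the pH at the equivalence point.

n(HC3H5O3) = 0.1346 x 0.03172 = 0.004270 mol; V(KOH) at equivalence = 0.004270/0.2575 = 0.01658 L.
At equivalence all the acid is converted to C3H5O3-; total volume = 0.03172 + 0.01658 = 0.04830 L, so [C3H5O3-] = 0.004270/0.04830 = 0.08839 M.
Kb = Kw/Ka = 1.0e-14 / 1.4 x 10^-4 = 7.14e-11.
[OH^-] = sqrt(Kb x [C3H5O3-]) = sqrt(7.14e-11 x 0.08839) = 2.51e-6 M.
pOH = 5.60, so pH = 14.00 - 5.60 = 8.40.

8.40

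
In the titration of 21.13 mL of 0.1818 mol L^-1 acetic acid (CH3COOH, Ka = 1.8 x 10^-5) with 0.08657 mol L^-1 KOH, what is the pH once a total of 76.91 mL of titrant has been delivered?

n(acid) = 0.1818 x 0.02113 = 0.003841 mol; n(KOH) added = 0.08657 x 0.07691 = 0.006658 mol.
Base is in excess by 0.006658 - 0.003841 = 0.002817 mol in a total volume of 0.09804 L.
[OH^-] = 0.002817/0.09804 = 0.02873 M, so pOH = 1.54 and pH = 14.00 - 1.54 = 12.46.

12.46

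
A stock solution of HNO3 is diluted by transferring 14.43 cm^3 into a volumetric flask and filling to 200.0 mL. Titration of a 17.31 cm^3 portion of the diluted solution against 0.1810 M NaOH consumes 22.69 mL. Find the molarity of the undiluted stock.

n(NaOH) = 0.1810 x 0.02269 = 0.004107 mol.
n(HNO3) in the aliquot = 0.004107 mol.
[diluted HNO3] = 0.004107 / 0.01731 = 0.2373 M.
Dilution factor = 200.0/14.43 = 13.86, so [stock] = 0.2373 x 13.86 = 3.29 M.

3.29 M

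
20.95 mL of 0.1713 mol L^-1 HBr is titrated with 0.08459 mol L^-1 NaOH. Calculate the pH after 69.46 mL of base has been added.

12.40

n(acid) = 0.1713 x 0.02095 = 0.003589 mol; n(NaOH) added = 0.08459 x 0.06946 = 0.005876 mol.
Base is in excess by 0.005876 - 0.003589 = 0.002287 mol in a total volume of 0.09041 L.
[OH^-] = 0.002287/0.09041 = 0.02529 M, so pOH = 1.60 and pH = 14.00 - 1.60 = 12.40.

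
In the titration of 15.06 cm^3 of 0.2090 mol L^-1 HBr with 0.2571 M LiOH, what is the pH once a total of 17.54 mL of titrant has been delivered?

12.62

n(acid) = 0.2090 x 0.01506 = 0.003148 mol; n(LiOH) added = 0.2571 x 0.01754 = 0.004510 mol.
Base is in excess by 0.004510 - 0.003148 = 0.001362 mol in a total volume of 0.03260 L.
[OH^-] = 0.001362/0.03260 = 0.04178 M, so pOH = 1.38 and pH = 14.00 - 1.38 = 12.62.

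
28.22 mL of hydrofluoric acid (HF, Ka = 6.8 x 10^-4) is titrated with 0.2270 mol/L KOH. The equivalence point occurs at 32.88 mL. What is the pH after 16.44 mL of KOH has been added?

3.17

16.44 mL is exactly half the equivalence volume (32.88/2), i.e. the half-equivalence point.
There, n(HA) = n(A^-), so pH = pKa = -log(6.8 x 10^-4) = 3.17.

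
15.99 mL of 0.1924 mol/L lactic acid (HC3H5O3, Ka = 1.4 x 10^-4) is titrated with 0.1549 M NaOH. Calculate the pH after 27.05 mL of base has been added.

12.41

n(acid) = 0.1924 x 0.01599 = 0.003076 mol; n(NaOH) added = 0.1549 x 0.02705 = 0.004190 mol.
Base is in excess by 0.004190 - 0.003076 = 0.001114 mol in a total volume of 0.04304 L.
[OH^-] = 0.001114/0.04304 = 0.02587 M, so pOH = 1.59 and pH = 14.00 - 1.59 = 12.41.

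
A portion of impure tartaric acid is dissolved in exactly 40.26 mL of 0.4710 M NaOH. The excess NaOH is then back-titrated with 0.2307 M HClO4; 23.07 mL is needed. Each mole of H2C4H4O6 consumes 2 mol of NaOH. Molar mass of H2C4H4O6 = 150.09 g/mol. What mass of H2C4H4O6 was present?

Total n(NaOH) added = 0.4710 x 0.04026 = 0.01896 mol.
n(HClO4) used = 0.2307 x 0.02307 = 0.005322 mol, which equals the excess n(NaOH).
So n(NaOH) consumed by the sample = 0.01896 - 0.005322 = 0.01364 mol.
n(H2C4H4O6) = 0.01364 / 2 = 0.006820 mol.
mass = 0.006820 mol x 150.09 g/mol = 1.02 g.

1.02 g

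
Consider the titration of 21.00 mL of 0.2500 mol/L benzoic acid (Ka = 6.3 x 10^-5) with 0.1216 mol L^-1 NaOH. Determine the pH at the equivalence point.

n(C6H5COOH) = 0.2500 x 0.02100 = 0.005250 mol; V(NaOH) at equivalence = 0.005250/0.1216 = 0.04317 L.
At equivalence all the acid is converted to C6H5COO-; total volume = 0.02100 + 0.04317 = 0.06417 L, so [C6H5COO-] = 0.005250/0.06417 = 0.08181 M.
Kb = Kw/Ka = 1.0e-14 / 6.3 x 10^-5 = 1.59e-10.
[OH^-] = sqrt(Kb x [C6H5COO-]) = sqrt(1.59e-10 x 0.08181) = 3.60e-6 M.
pOH = 5.44, so pH = 14.00 - 5.44 = 8.56.

8.56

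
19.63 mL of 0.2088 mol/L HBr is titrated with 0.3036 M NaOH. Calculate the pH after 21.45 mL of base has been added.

n(acid) = 0.2088 x 0.01963 = 0.004099 mol; n(NaOH) added = 0.3036 x 0.02145 = 0.006512 mol.
Base is in excess by 0.006512 - 0.004099 = 0.002413 mol in a total volume of 0.04108 L.
[OH^-] = 0.002413/0.04108 = 0.05875 M, so pOH = 1.23 and pH = 14.00 - 1.23 = 12.77.

12.77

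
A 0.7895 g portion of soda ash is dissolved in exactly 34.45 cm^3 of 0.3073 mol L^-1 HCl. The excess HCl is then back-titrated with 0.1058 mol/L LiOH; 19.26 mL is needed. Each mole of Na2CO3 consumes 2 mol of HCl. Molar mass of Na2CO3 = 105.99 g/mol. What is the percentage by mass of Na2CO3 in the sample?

Total n(HCl) added = 0.3073 x 0.03445 = 0.01059 mol.
n(LiOH) used = 0.1058 x 0.01926 = 0.002038 mol, which equals the excess n(HCl).
So n(HCl) consumed by the sample = 0.01059 - 0.002038 = 0.008549 mol.
n(Na2CO3) = 0.008549 / 2 = 0.004274 mol.
mass Na2CO3 = 0.004274 x 105.99 = 0.4530 g, so %Na2CO3 = 0.4530/0.7895 x 100 = 57.4%.

57.4%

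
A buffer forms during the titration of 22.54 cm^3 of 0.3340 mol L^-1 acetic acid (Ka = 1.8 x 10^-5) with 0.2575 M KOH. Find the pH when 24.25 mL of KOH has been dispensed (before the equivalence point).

5.43

Initial n(CH3COOH) = 0.3340 x 0.02254 = 0.007528 mol.
n(KOH) added = 0.2575 x 0.02425 = 0.006244 mol, converting that many moles of CH3COOH to CH3COO-.
Remaining n(CH3COOH) = 0.001284 mol; n(CH3COO-) = 0.006244 mol.
By Henderson-Hasselbalch, pH = pKa + log([A^-]/[HA]) = 4.74 + log(0.006244/0.001284) = 4.74 + (+0.69) = 5.43.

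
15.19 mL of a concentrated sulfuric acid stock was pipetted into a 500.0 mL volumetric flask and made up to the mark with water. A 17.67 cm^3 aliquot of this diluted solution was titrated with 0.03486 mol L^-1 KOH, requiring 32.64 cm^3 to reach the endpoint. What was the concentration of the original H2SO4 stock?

n(KOH) = 0.03486 x 0.03264 = 0.001138 mol.
n(H2SO4) in the aliquot = 0.001138 x 1/2 = 0.0005689 mol.
[diluted H2SO4] = 0.0005689 / 0.01767 = 0.03220 M.
Dilution factor = 500.0/15.19 = 32.92, so [stock] = 0.03220 x 32.92 = 1.06 M.

1.06 M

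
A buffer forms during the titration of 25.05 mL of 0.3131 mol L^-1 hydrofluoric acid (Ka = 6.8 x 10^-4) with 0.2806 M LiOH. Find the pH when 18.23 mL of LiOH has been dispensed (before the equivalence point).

Initial n(HF) = 0.3131 x 0.02505 = 0.007843 mol.
n(LiOH) added = 0.2806 x 0.01823 = 0.005115 mol, converting that many moles of HF to F-.
Remaining n(HF) = 0.002728 mol; n(F-) = 0.005115 mol.
By Henderson-Hasselbalch, pH = pKa + log([A^-]/[HA]) = 3.17 + log(0.005115/0.002728) = 3.17 + (+0.27) = 3.44.

3.44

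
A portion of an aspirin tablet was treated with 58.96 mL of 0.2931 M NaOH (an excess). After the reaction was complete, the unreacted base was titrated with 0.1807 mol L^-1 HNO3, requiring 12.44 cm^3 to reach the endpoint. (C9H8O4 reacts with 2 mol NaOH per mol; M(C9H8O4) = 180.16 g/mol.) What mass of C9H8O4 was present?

1.35 g

Total n(NaOH) added = 0.2931 x 0.05896 = 0.01728 mol.
n(HNO3) used = 0.1807 x 0.01244 = 0.002248 mol, which equals the excess n(NaOH).
So n(NaOH) consumed by the sample = 0.01728 - 0.002248 = 0.01503 mol.
n(C9H8O4) = 0.01503 / 2 = 0.007517 mol.
mass = 0.007517 mol x 180.16 g/mol = 1.35 g.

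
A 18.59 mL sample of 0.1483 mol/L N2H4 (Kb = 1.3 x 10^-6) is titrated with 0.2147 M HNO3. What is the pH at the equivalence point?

n(N2H4) = 0.1483 x 0.01859 = 0.002757 mol; V(HNO3) at equivalence = 0.002757/0.2147 = 0.01284 L.
At equivalence the base is fully converted to N2H5+; total volume = 0.03143 L, so [N2H5+] = 0.002757/0.03143 = 0.08771 M.
Ka(N2H5+) = Kw/Kb = 1.0e-14 / 1.3 x 10^-6 = 7.69e-9.
[H^+] = sqrt(Ka x [N2H5+]) = sqrt(7.69e-9 x 0.08771) = 2.60e-5 M.
pH = -log(2.60e-5) = 4.59.

4.59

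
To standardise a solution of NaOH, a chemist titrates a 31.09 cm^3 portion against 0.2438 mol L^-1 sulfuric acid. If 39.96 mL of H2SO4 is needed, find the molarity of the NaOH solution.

0.627 M

n(H2SO4) delivered = 0.2438 x 0.03996 = 0.009742 mol.
The reaction is 2 NaOH + 1 H2SO4, so n(NaOH) = 0.009742 x 2/1 = 0.01948 mol.
[NaOH] = 0.01948 mol / 0.03109 L = 0.627 M.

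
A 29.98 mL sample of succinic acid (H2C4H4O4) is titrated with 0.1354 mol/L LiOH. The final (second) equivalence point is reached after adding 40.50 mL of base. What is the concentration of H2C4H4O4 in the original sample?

n(LiOH) = 0.1354 x 0.04050 = 0.005484 mol.
At the final (second) equivalence point, 2 mol OH^- react per mol H2C4H4O4, so n(H2C4H4O4) = 0.005484 / 2 = 0.002742 mol.
[H2C4H4O4] = 0.002742 / 0.02998 L = 0.0915 M.

0.0915 M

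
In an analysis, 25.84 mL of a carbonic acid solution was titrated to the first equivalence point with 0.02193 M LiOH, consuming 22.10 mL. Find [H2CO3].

0.0188 M

n(LiOH) = 0.02193 x 0.02210 = 0.0004847 mol.
At the first equivalence point, 1 mol OH^- react per mol H2CO3, so n(H2CO3) = 0.0004847 / 1 = 0.0004847 mol.
[H2CO3] = 0.0004847 / 0.02584 L = 0.0188 M.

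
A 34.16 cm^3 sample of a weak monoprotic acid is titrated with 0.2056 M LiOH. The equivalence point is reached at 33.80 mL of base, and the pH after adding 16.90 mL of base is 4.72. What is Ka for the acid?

16.90 mL is half of the equivalence volume, so this is the half-equivalence point where [HA] = [A^-].
At half-equivalence pH = pKa, so pKa = 4.72.
Ka = 10^(-4.72) = 1.9 x 10^-5.

1.9 x 10^-5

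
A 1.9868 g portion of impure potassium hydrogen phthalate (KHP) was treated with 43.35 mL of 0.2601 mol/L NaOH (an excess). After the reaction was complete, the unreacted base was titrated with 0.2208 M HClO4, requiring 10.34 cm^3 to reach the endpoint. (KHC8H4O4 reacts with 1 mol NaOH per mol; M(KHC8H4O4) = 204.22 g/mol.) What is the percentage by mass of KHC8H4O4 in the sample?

Total n(NaOH) added = 0.2601 x 0.04335 = 0.01128 mol.
n(HClO4) used = 0.2208 x 0.01034 = 0.002283 mol, which equals the excess n(NaOH).
So n(NaOH) consumed by the sample = 0.01128 - 0.002283 = 0.008992 mol.
n(KHC8H4O4) = 0.008992 / 1 = 0.008992 mol.
mass KHC8H4O4 = 0.008992 x 204.22 = 1.836 g, so %KHC8H4O4 = 1.836/1.9868 x 100 = 92.4%.

92.4%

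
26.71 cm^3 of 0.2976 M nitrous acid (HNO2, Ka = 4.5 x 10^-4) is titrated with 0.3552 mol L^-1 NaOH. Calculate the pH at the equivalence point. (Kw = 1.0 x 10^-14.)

n(HNO2) = 0.2976 x 0.02671 = 0.007949 mol; V(NaOH) at equivalence = 0.007949/0.3552 = 0.02238 L.
At equivalence all the acid is converted to NO2-; total volume = 0.02671 + 0.02238 = 0.04909 L, so [NO2-] = 0.007949/0.04909 = 0.1619 M.
Kb = Kw/Ka = 1.0e-14 / 4.5 x 10^-4 = 2.22e-11.
[OH^-] = sqrt(Kb x [NO2-]) = sqrt(2.22e-11 x 0.1619) = 1.90e-6 M.
pOH = 5.72, so pH = 14.00 - 5.72 = 8.28.

8.28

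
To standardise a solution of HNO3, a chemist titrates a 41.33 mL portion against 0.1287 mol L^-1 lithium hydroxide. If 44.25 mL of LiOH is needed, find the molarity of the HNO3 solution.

0.138 M

n(LiOH) delivered = 0.1287 x 0.04425 = 0.005695 mol.
For a 1:1 reaction, n(HNO3) = 0.005695 mol.
[HNO3] = 0.005695 mol / 0.04133 L = 0.138 M.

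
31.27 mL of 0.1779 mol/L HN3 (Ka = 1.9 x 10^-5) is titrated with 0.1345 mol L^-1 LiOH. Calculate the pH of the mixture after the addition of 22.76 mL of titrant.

4.81

Initial n(HN3) = 0.1779 x 0.03127 = 0.005563 mol.
n(LiOH) added = 0.1345 x 0.02276 = 0.003061 mol, converting that many moles of HN3 to N3-.
Remaining n(HN3) = 0.002502 mol; n(N3-) = 0.003061 mol.
By Henderson-Hasselbalch, pH = pKa + log([A^-]/[HA]) = 4.72 + log(0.003061/0.002502) = 4.72 + (+0.09) = 4.81.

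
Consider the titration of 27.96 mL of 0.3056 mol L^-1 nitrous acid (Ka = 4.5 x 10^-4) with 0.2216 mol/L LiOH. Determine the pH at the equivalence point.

8.23

n(HNO2) = 0.3056 x 0.02796 = 0.008545 mol; V(LiOH) at equivalence = 0.008545/0.2216 = 0.03856 L.
At equivalence all the acid is converted to NO2-; total volume = 0.02796 + 0.03856 = 0.06652 L, so [NO2-] = 0.008545/0.06652 = 0.1285 M.
Kb = Kw/Ka = 1.0e-14 / 4.5 x 10^-4 = 2.22e-11.
[OH^-] = sqrt(Kb x [NO2-]) = sqrt(2.22e-11 x 0.1285) = 1.69e-6 M.
pOH = 5.77, so pH = 14.00 - 5.77 = 8.23.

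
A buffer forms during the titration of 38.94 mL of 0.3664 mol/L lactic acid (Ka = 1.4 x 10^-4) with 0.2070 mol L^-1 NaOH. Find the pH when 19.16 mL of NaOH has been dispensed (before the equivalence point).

Initial n(HC3H5O3) = 0.3664 x 0.03894 = 0.01427 mol.
n(NaOH) added = 0.2070 x 0.01916 = 0.003966 mol, converting that many moles of HC3H5O3 to C3H5O3-.
Remaining n(HC3H5O3) = 0.01030 mol; n(C3H5O3-) = 0.003966 mol.
By Henderson-Hasselbalch, pH = pKa + log([A^-]/[HA]) = 3.85 + log(0.003966/0.01030) = 3.85 + (-0.41) = 3.44.

3.44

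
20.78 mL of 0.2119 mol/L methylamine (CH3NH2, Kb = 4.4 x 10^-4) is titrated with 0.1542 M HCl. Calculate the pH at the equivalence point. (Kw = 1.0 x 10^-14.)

n(CH3NH2) = 0.2119 x 0.02078 = 0.004403 mol; V(HCl) at equivalence = 0.004403/0.1542 = 0.02856 L.
At equivalence the base is fully converted to CH3NH3+; total volume = 0.04934 L, so [CH3NH3+] = 0.004403/0.04934 = 0.08925 M.
Ka(CH3NH3+) = Kw/Kb = 1.0e-14 / 4.4 x 10^-4 = 2.27e-11.
[H^+] = sqrt(Ka x [CH3NH3+]) = sqrt(2.27e-11 x 0.08925) = 1.42e-6 M.
pH = -log(1.42e-6) = 5.85.

5.85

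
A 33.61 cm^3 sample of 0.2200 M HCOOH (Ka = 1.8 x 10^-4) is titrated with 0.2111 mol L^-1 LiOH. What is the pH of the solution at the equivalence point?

8.39

n(HCOOH) = 0.2200 x 0.03361 = 0.007394 mol; V(LiOH) at equivalence = 0.007394/0.2111 = 0.03503 L.
At equivalence all the acid is converted to HCOO-; total volume = 0.03361 + 0.03503 = 0.06864 L, so [HCOO-] = 0.007394/0.06864 = 0.1077 M.
Kb = Kw/Ka = 1.0e-14 / 1.8 x 10^-4 = 5.56e-11.
[OH^-] = sqrt(Kb x [HCOO-]) = sqrt(5.56e-11 x 0.1077) = 2.45e-6 M.
pOH = 5.61, so pH = 14.00 - 5.61 = 8.39.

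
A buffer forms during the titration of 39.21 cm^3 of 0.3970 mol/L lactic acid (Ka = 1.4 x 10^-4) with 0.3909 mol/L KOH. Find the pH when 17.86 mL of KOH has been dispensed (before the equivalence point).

3.76

Initial n(HC3H5O3) = 0.3970 x 0.03921 = 0.01557 mol.
n(KOH) added = 0.3909 x 0.01786 = 0.006981 mol, converting that many moles of HC3H5O3 to C3H5O3-.
Remaining n(HC3H5O3) = 0.008585 mol; n(C3H5O3-) = 0.006981 mol.
By Henderson-Hasselbalch, pH = pKa + log([A^-]/[HA]) = 3.85 + log(0.006981/0.008585) = 3.85 + (-0.09) = 3.76.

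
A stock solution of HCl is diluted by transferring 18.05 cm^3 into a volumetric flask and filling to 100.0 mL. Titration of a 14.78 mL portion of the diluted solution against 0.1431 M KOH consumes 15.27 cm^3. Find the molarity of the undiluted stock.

n(KOH) = 0.1431 x 0.01527 = 0.002185 mol.
n(HCl) in the aliquot = 0.002185 mol.
[diluted HCl] = 0.002185 / 0.01478 = 0.1478 M.
Dilution factor = 100.0/18.05 = 5.540, so [stock] = 0.1478 x 5.540 = 0.819 M.

0.819 M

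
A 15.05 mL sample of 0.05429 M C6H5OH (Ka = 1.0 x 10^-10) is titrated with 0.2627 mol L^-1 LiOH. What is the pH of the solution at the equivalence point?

n(C6H5OH) = 0.05429 x 0.01505 = 0.0008171 mol; V(LiOH) at equivalence = 0.0008171/0.2627 = 0.003110 L.
At equivalence all the acid is converted to C6H5O-; total volume = 0.01505 + 0.003110 = 0.01816 L, so [C6H5O-] = 0.0008171/0.01816 = 0.04499 M.
Kb = Kw/Ka = 1.0e-14 / 1.0 x 10^-10 = 0.000100.
[OH^-] = sqrt(Kb x [C6H5O-]) = sqrt(0.000100 x 0.04499) = 0.00212 M.
pOH = 2.67, so pH = 14.00 - 2.67 = 11.33.

11.33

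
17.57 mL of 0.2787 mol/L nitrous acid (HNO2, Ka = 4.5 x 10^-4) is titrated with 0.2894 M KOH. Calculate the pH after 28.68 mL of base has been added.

12.87

n(acid) = 0.2787 x 0.01757 = 0.004897 mol; n(KOH) added = 0.2894 x 0.02868 = 0.008300 mol.
Base is in excess by 0.008300 - 0.004897 = 0.003403 mol in a total volume of 0.04625 L.
[OH^-] = 0.003403/0.04625 = 0.07358 M, so pOH = 1.13 and pH = 14.00 - 1.13 = 12.87.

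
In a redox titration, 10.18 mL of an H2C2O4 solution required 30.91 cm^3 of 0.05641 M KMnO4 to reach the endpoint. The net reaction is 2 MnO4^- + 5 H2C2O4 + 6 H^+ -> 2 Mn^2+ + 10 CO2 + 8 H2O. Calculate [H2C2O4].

n(KMnO4) = 0.05641 x 0.03091 = 0.001744 mol.
From the balanced equation, 2 mol KMnO4 reacts with 5 mol H2C2O4, so n(H2C2O4) = 0.001744 x 5/2 = 0.004359 mol.
[H2C2O4] = 0.004359 / 0.01018 L = 0.428 M.

0.428 M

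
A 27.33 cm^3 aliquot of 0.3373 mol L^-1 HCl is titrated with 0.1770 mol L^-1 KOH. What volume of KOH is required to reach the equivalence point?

n(HCl) = 0.3373 mol/L x 0.02733 L = 0.009218 mol.
At equivalence n(KOH) = n(HCl) = 0.009218 mol.
V(KOH) = 0.009218 / 0.1770 = 0.05208 L = 52.1 mL.

52.1 mL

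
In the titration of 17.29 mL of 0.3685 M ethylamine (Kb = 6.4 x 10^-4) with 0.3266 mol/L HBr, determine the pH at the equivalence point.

5.78

n(C2H5NH2) = 0.3685 x 0.01729 = 0.006371 mol; V(HBr) at equivalence = 0.006371/0.3266 = 0.01951 L.
At equivalence the base is fully converted to C2H5NH3+; total volume = 0.03680 L, so [C2H5NH3+] = 0.006371/0.03680 = 0.1731 M.
Ka(C2H5NH3+) = Kw/Kb = 1.0e-14 / 6.4 x 10^-4 = 1.56e-11.
[H^+] = sqrt(Ka x [C2H5NH3+]) = sqrt(1.56e-11 x 0.1731) = 1.64e-6 M.
pH = -log(1.64e-6) = 5.78.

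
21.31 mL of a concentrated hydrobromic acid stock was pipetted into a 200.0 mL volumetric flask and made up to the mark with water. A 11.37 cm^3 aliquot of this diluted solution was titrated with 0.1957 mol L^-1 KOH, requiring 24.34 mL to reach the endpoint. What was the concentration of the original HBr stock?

n(KOH) = 0.1957 x 0.02434 = 0.004763 mol.
n(HBr) in the aliquot = 0.004763 mol.
[diluted HBr] = 0.004763 / 0.01137 = 0.4189 M.
Dilution factor = 200.0/21.31 = 9.385, so [stock] = 0.4189 x 9.385 = 3.93 M.

3.93 M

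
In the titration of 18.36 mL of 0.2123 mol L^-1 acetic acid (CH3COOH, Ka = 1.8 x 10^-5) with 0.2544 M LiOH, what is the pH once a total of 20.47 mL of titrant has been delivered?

12.53

n(acid) = 0.2123 x 0.01836 = 0.003898 mol; n(LiOH) added = 0.2544 x 0.02047 = 0.005208 mol.
Base is in excess by 0.005208 - 0.003898 = 0.001310 mol in a total volume of 0.03883 L.
[OH^-] = 0.001310/0.03883 = 0.03373 M, so pOH = 1.47 and pH = 14.00 - 1.47 = 12.53.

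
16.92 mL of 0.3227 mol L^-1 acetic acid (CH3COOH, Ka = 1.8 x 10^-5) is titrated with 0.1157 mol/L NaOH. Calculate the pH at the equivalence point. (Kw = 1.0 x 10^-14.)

8.84

n(CH3COOH) = 0.3227 x 0.01692 = 0.005460 mol; V(NaOH) at equivalence = 0.005460/0.1157 = 0.04719 L.
At equivalence all the acid is converted to CH3COO-; total volume = 0.01692 + 0.04719 = 0.06411 L, so [CH3COO-] = 0.005460/0.06411 = 0.08517 M.
Kb = Kw/Ka = 1.0e-14 / 1.8 x 10^-5 = 5.56e-10.
[OH^-] = sqrt(Kb x [CH3COO-]) = sqrt(5.56e-10 x 0.08517) = 6.88e-6 M.
pOH = 5.16, so pH = 14.00 - 5.16 = 8.84.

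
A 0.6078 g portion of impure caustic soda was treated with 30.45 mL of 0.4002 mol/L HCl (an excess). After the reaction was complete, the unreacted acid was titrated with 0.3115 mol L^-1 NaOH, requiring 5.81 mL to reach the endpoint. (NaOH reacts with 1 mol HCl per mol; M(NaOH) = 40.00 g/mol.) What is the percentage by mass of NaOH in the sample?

Total n(HCl) added = 0.4002 x 0.03045 = 0.01219 mol.
n(NaOH) used = 0.3115 x 0.005810 = 0.001810 mol, which equals the excess n(HCl).
So n(HCl) consumed by the sample = 0.01219 - 0.001810 = 0.01038 mol.
n(NaOH) = 0.01038 / 1 = 0.01038 mol.
mass NaOH = 0.01038 x 40.00 = 0.4151 g, so %NaOH = 0.4151/0.6078 x 100 = 68.3%.

68.3%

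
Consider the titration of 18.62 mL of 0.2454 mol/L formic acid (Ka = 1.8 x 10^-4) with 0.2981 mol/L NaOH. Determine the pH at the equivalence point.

8.44

n(HCOOH) = 0.2454 x 0.01862 = 0.004569 mol; V(NaOH) at equivalence = 0.004569/0.2981 = 0.01533 L.
At equivalence all the acid is converted to HCOO-; total volume = 0.01862 + 0.01533 = 0.03395 L, so [HCOO-] = 0.004569/0.03395 = 0.1346 M.
Kb = Kw/Ka = 1.0e-14 / 1.8 x 10^-4 = 5.56e-11.
[OH^-] = sqrt(Kb x [HCOO-]) = sqrt(5.56e-11 x 0.1346) = 2.73e-6 M.
pOH = 5.56, so pH = 14.00 - 5.56 = 8.44.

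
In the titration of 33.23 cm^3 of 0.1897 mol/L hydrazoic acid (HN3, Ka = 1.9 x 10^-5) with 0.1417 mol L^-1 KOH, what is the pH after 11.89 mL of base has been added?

4.28

Initial n(HN3) = 0.1897 x 0.03323 = 0.006304 mol.
n(KOH) added = 0.1417 x 0.01189 = 0.001685 mol, converting that many moles of HN3 to N3-.
Remaining n(HN3) = 0.004619 mol; n(N3-) = 0.001685 mol.
By Henderson-Hasselbalch, pH = pKa + log([A^-]/[HA]) = 4.72 + log(0.001685/0.004619) = 4.72 + (-0.44) = 4.28.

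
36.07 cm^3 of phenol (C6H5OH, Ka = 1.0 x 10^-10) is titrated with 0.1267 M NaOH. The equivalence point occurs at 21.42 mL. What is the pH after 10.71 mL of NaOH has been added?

10.71 mL is exactly half the equivalence volume (21.42/2), i.e. the half-equivalence point.
There, n(HA) = n(A^-), so pH = pKa = -log(1.0 x 10^-10) = 10.00.

10.00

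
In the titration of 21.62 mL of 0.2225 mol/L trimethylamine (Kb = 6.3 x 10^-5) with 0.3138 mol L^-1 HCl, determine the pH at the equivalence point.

n((CH3)3N) = 0.2225 x 0.02162 = 0.004810 mol; V(HCl) at equivalence = 0.004810/0.3138 = 0.01533 L.
At equivalence the base is fully converted to (CH3)3NH+; total volume = 0.03695 L, so [(CH3)3NH+] = 0.004810/0.03695 = 0.1302 M.
Ka((CH3)3NH+) = Kw/Kb = 1.0e-14 / 6.3 x 10^-5 = 1.59e-10.
[H^+] = sqrt(Ka x [(CH3)3NH+]) = sqrt(1.59e-10 x 0.1302) = 4.55e-6 M.
pH = -log(4.55e-6) = 5.34.

5.34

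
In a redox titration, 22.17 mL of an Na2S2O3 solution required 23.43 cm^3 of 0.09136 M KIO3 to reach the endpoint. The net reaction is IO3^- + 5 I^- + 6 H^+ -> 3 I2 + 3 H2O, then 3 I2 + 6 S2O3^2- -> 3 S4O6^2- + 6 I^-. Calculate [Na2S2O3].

n(KIO3) = 0.09136 x 0.02343 = 0.002141 mol.
From the balanced equation, 1 mol KIO3 reacts with 6 mol Na2S2O3, so n(Na2S2O3) = 0.002141 x 6/1 = 0.01284 mol.
[Na2S2O3] = 0.01284 / 0.02217 L = 0.579 M.

0.579 M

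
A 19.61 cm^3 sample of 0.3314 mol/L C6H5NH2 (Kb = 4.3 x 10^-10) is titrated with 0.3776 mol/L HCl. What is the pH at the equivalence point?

2.69

n(C6H5NH2) = 0.3314 x 0.01961 = 0.006499 mol; V(HCl) at equivalence = 0.006499/0.3776 = 0.01721 L.
At equivalence the base is fully converted to C6H5NH3+; total volume = 0.03682 L, so [C6H5NH3+] = 0.006499/0.03682 = 0.1765 M.
Ka(C6H5NH3+) = Kw/Kb = 1.0e-14 / 4.3 x 10^-10 = 2.33e-5.
[H^+] = sqrt(Ka x [C6H5NH3+]) = sqrt(2.33e-5 x 0.1765) = 0.00203 M.
pH = -log(0.00203) = 2.69.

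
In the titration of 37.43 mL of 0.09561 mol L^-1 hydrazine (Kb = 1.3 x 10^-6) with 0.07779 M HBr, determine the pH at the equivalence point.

n(N2H4) = 0.09561 x 0.03743 = 0.003579 mol; V(HBr) at equivalence = 0.003579/0.07779 = 0.04600 L.
At equivalence the base is fully converted to N2H5+; total volume = 0.08343 L, so [N2H5+] = 0.003579/0.08343 = 0.04289 M.
Ka(N2H5+) = Kw/Kb = 1.0e-14 / 1.3 x 10^-6 = 7.69e-9.
[H^+] = sqrt(Ka x [N2H5+]) = sqrt(7.69e-9 x 0.04289) = 1.82e-5 M.
pH = -log(1.82e-5) = 4.74.

4.74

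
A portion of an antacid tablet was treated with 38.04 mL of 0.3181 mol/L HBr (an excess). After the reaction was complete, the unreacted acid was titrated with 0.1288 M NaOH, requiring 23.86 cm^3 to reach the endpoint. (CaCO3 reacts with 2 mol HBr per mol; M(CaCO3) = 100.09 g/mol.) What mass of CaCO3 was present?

Total n(HBr) added = 0.3181 x 0.03804 = 0.01210 mol.
n(NaOH) used = 0.1288 x 0.02386 = 0.003073 mol, which equals the excess n(HBr).
So n(HBr) consumed by the sample = 0.01210 - 0.003073 = 0.009027 mol.
n(CaCO3) = 0.009027 / 2 = 0.004514 mol.
mass = 0.004514 mol x 100.09 g/mol = 0.452 g.

0.452 g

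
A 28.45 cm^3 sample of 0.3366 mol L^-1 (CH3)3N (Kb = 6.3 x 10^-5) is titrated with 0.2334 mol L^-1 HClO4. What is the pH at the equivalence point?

n((CH3)3N) = 0.3366 x 0.02845 = 0.009576 mol; V(HClO4) at equivalence = 0.009576/0.2334 = 0.04103 L.
At equivalence the base is fully converted to (CH3)3NH+; total volume = 0.06948 L, so [(CH3)3NH+] = 0.009576/0.06948 = 0.1378 M.
Ka((CH3)3NH+) = Kw/Kb = 1.0e-14 / 6.3 x 10^-5 = 1.59e-10.
[H^+] = sqrt(Ka x [(CH3)3NH+]) = sqrt(1.59e-10 x 0.1378) = 4.68e-6 M.
pH = -log(4.68e-6) = 5.33.

5.33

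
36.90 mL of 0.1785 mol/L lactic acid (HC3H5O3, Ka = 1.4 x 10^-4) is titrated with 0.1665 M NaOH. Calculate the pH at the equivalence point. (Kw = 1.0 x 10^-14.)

8.39

n(HC3H5O3) = 0.1785 x 0.03690 = 0.006587 mol; V(NaOH) at equivalence = 0.006587/0.1665 = 0.03956 L.
At equivalence all the acid is converted to C3H5O3-; total volume = 0.03690 + 0.03956 = 0.07646 L, so [C3H5O3-] = 0.006587/0.07646 = 0.08615 M.
Kb = Kw/Ka = 1.0e-14 / 1.4 x 10^-4 = 7.14e-11.
[OH^-] = sqrt(Kb x [C3H5O3-]) = sqrt(7.14e-11 x 0.08615) = 2.48e-6 M.
pOH = 5.61, so pH = 14.00 - 5.61 = 8.39.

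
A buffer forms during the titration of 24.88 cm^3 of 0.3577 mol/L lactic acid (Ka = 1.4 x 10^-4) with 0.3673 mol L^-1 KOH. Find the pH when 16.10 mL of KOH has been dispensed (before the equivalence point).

Initial n(HC3H5O3) = 0.3577 x 0.02488 = 0.008900 mol.
n(KOH) added = 0.3673 x 0.01610 = 0.005914 mol, converting that many moles of HC3H5O3 to C3H5O3-.
Remaining n(HC3H5O3) = 0.002986 mol; n(C3H5O3-) = 0.005914 mol.
By Henderson-Hasselbalch, pH = pKa + log([A^-]/[HA]) = 3.85 + log(0.005914/0.002986) = 3.85 + (+0.30) = 4.15.

4.15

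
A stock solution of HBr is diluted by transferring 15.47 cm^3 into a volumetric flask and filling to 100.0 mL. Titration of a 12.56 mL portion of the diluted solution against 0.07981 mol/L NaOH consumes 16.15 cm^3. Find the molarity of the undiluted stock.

0.663 M

n(NaOH) = 0.07981 x 0.01615 = 0.001289 mol.
n(HBr) in the aliquot = 0.001289 mol.
[diluted HBr] = 0.001289 / 0.01256 = 0.1026 M.
Dilution factor = 100.0/15.47 = 6.464, so [stock] = 0.1026 x 6.464 = 0.663 M.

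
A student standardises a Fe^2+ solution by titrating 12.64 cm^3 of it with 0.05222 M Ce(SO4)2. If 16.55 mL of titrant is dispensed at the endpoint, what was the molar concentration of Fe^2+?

0.0684 M

n(Ce(SO4)2) = 0.05222 x 0.01655 = 0.0008642 mol.
From the balanced equation, 1 mol Ce(SO4)2 reacts with 1 mol Fe^2+, so n(Fe^2+) = 0.0008642 x 1/1 = 0.0008642 mol.
[Fe^2+] = 0.0008642 / 0.01264 L = 0.0684 M.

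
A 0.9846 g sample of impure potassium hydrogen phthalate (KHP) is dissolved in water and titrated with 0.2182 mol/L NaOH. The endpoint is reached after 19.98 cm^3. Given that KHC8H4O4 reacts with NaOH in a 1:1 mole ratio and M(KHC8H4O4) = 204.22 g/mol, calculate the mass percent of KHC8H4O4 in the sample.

90.4%

n(NaOH) = 0.2182 x 0.01998 = 0.004360 mol.
n(KHC8H4O4) = 0.004360 / 1 = 0.004360 mol.
mass of KHC8H4O4 = 0.004360 x 204.22 = 0.8903 g.
% purity = 0.8903 / 0.9846 x 100 = 90.4%.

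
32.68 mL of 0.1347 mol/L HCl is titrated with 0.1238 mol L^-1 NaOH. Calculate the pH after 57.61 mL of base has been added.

n(acid) = 0.1347 x 0.03268 = 0.004402 mol; n(NaOH) added = 0.1238 x 0.05761 = 0.007132 mol.
Base is in excess by 0.007132 - 0.004402 = 0.002730 mol in a total volume of 0.09029 L.
[OH^-] = 0.002730/0.09029 = 0.03024 M, so pOH = 1.52 and pH = 14.00 - 1.52 = 12.48.

12.48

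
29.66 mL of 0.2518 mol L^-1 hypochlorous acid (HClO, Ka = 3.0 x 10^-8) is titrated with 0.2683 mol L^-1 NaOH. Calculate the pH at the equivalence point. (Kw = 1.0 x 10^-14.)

n(HClO) = 0.2518 x 0.02966 = 0.007468 mol; V(NaOH) at equivalence = 0.007468/0.2683 = 0.02784 L.
At equivalence all the acid is converted to ClO-; total volume = 0.02966 + 0.02784 = 0.05750 L, so [ClO-] = 0.007468/0.05750 = 0.1299 M.
Kb = Kw/Ka = 1.0e-14 / 3.0 x 10^-8 = 3.33e-7.
[OH^-] = sqrt(Kb x [ClO-]) = sqrt(3.33e-7 x 0.1299) = 0.000208 M.
pOH = 3.68, so pH = 14.00 - 3.68 = 10.32.

10.32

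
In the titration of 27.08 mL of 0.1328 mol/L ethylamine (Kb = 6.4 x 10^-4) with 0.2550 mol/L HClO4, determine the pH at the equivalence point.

5.93

n(C2H5NH2) = 0.1328 x 0.02708 = 0.003596 mol; V(HClO4) at equivalence = 0.003596/0.2550 = 0.01410 L.
At equivalence the base is fully converted to C2H5NH3+; total volume = 0.04118 L, so [C2H5NH3+] = 0.003596/0.04118 = 0.08732 M.
Ka(C2H5NH3+) = Kw/Kb = 1.0e-14 / 6.4 x 10^-4 = 1.56e-11.
[H^+] = sqrt(Ka x [C2H5NH3+]) = sqrt(1.56e-11 x 0.08732) = 1.17e-6 M.
pH = -log(1.17e-6) = 5.93.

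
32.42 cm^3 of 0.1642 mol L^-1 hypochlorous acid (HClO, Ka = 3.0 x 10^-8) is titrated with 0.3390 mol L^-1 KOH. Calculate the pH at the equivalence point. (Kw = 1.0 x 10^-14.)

n(HClO) = 0.1642 x 0.03242 = 0.005323 mol; V(KOH) at equivalence = 0.005323/0.3390 = 0.01570 L.
At equivalence all the acid is converted to ClO-; total volume = 0.03242 + 0.01570 = 0.04812 L, so [ClO-] = 0.005323/0.04812 = 0.1106 M.
Kb = Kw/Ka = 1.0e-14 / 3.0 x 10^-8 = 3.33e-7.
[OH^-] = sqrt(Kb x [ClO-]) = sqrt(3.33e-7 x 0.1106) = 0.000192 M.
pOH = 3.72, so pH = 14.00 - 3.72 = 10.28.

10.28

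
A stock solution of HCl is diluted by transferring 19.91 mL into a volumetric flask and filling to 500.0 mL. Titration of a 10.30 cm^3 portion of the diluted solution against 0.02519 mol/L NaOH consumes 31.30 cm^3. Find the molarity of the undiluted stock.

1.92 M

n(NaOH) = 0.02519 x 0.03130 = 0.0007884 mol.
n(HCl) in the aliquot = 0.0007884 mol.
[diluted HCl] = 0.0007884 / 0.01030 = 0.07655 M.
Dilution factor = 500.0/19.91 = 25.11, so [stock] = 0.07655 x 25.11 = 1.92 M.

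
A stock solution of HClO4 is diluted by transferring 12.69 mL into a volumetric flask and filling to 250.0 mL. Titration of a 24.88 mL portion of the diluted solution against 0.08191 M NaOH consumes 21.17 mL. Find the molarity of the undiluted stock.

n(NaOH) = 0.08191 x 0.02117 = 0.001734 mol.
n(HClO4) in the aliquot = 0.001734 mol.
[diluted HClO4] = 0.001734 / 0.02488 = 0.06970 M.
Dilution factor = 250.0/12.69 = 19.70, so [stock] = 0.06970 x 19.70 = 1.37 M.

1.37 M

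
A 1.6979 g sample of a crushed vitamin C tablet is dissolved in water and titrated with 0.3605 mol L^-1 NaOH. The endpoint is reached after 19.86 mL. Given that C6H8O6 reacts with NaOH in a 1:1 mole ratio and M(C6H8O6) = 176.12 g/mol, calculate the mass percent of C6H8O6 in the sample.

n(NaOH) = 0.3605 x 0.01986 = 0.007160 mol.
n(C6H8O6) = 0.007160 / 1 = 0.007160 mol.
mass of C6H8O6 = 0.007160 x 176.12 = 1.261 g.
% purity = 1.261 / 1.6979 x 100 = 74.3%.

74.3%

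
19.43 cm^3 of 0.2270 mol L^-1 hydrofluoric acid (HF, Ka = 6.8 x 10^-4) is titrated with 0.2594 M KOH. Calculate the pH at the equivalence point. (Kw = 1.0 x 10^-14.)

8.13

n(HF) = 0.2270 x 0.01943 = 0.004411 mol; V(KOH) at equivalence = 0.004411/0.2594 = 0.01700 L.
At equivalence all the acid is converted to F-; total volume = 0.01943 + 0.01700 = 0.03643 L, so [F-] = 0.004411/0.03643 = 0.1211 M.
Kb = Kw/Ka = 1.0e-14 / 6.8 x 10^-4 = 1.47e-11.
[OH^-] = sqrt(Kb x [F-]) = sqrt(1.47e-11 x 0.1211) = 1.33e-6 M.
pOH = 5.87, so pH = 14.00 - 5.87 = 8.13.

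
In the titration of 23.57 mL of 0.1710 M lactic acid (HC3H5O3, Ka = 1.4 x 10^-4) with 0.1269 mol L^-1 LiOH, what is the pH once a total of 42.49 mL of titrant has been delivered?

12.31

n(acid) = 0.1710 x 0.02357 = 0.004030 mol; n(LiOH) added = 0.1269 x 0.04249 = 0.005392 mol.
Base is in excess by 0.005392 - 0.004030 = 0.001362 mol in a total volume of 0.06606 L.
[OH^-] = 0.001362/0.06606 = 0.02061 M, so pOH = 1.69 and pH = 14.00 - 1.69 = 12.31.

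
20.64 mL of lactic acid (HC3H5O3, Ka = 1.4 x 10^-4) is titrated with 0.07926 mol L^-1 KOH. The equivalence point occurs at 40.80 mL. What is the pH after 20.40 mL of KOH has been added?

3.85

20.40 mL is exactly half the equivalence volume (40.80/2), i.e. the half-equivalence point.
There, n(HA) = n(A^-), so pH = pKa = -log(1.4 x 10^-4) = 3.85.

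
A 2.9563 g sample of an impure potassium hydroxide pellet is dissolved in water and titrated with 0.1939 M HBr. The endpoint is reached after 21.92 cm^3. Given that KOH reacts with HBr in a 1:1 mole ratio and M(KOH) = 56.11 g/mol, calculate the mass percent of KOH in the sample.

8.07%

n(HBr) = 0.1939 x 0.02192 = 0.004250 mol.
n(KOH) = 0.004250 / 1 = 0.004250 mol.
mass of KOH = 0.004250 x 56.11 = 0.2385 g.
% purity = 0.2385 / 2.9563 x 100 = 8.07%.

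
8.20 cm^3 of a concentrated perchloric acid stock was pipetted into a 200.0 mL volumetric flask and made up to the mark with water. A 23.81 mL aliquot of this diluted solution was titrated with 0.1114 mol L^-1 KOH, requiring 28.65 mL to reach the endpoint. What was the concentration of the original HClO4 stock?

3.27 M

n(KOH) = 0.1114 x 0.02865 = 0.003192 mol.
n(HClO4) in the aliquot = 0.003192 mol.
[diluted HClO4] = 0.003192 / 0.02381 = 0.1340 M.
Dilution factor = 200.0/8.200 = 24.39, so [stock] = 0.1340 x 24.39 = 3.27 M.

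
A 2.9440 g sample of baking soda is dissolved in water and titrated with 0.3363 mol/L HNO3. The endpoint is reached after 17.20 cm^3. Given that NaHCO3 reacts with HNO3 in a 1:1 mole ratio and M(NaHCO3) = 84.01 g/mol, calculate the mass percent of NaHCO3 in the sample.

n(HNO3) = 0.3363 x 0.01720 = 0.005784 mol.
n(NaHCO3) = 0.005784 / 1 = 0.005784 mol.
mass of NaHCO3 = 0.005784 x 84.01 = 0.4859 g.
% purity = 0.4859 / 2.9440 x 100 = 16.5%.

16.5%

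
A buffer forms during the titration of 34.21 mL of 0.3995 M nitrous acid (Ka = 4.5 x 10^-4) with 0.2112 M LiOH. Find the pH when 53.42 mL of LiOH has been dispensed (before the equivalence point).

Initial n(HNO2) = 0.3995 x 0.03421 = 0.01367 mol.
n(LiOH) added = 0.2112 x 0.05342 = 0.01128 mol, converting that many moles of HNO2 to NO2-.
Remaining n(HNO2) = 0.002385 mol; n(NO2-) = 0.01128 mol.
By Henderson-Hasselbalch, pH = pKa + log([A^-]/[HA]) = 3.35 + log(0.01128/0.002385) = 3.35 + (+0.67) = 4.02.

4.02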